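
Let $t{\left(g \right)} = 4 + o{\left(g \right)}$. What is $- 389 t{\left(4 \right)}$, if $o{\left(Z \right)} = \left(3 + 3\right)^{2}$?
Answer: $-15560$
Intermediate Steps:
$o{\left(Z \right)} = 36$ ($o{\left(Z \right)} = 6^{2} = 36$)
$t{\left(g \right)} = 40$ ($t{\left(g \right)} = 4 + 36 = 40$)
$- 389 t{\left(4 \right)} = \left(-389\right) 40 = -15560$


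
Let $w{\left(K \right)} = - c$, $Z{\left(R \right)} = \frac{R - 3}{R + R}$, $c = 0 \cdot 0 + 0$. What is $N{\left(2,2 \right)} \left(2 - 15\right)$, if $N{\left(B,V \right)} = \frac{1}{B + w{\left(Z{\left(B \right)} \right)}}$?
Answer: $- \frac{13}{2} \approx -6.5$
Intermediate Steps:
$c = 0$ ($c = 0 + 0 = 0$)
$Z{\left(R \right)} = \frac{-3 + R}{2 R}$
$w{\left(K \right)} = 0$ ($w{\left(K \right)} = \left(-1\right) 0 = 0$)
$N{\left(B,V \right)} = \frac{1}{B}$ ($N{\left(B,V \right)} = \frac{1}{B + 0} = \frac{1}{B}$)
$N{\left(2,2 \right)} \left(2 - 15\right) = \frac{2 - 15}{2} = \frac{1}{2} \left(-13\right) = - \frac{13}{2}$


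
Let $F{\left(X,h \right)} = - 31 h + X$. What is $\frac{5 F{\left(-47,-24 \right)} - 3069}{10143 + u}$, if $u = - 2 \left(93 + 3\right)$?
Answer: $\frac{416}{9951} \approx 0.041805$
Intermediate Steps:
$F{\left(X,h \right)} = X - 31 h$
$u = -192$ ($u = \left(-2\right) 96 = -192$)
$\frac{5 F{\left(-47,-24 \right)} - 3069}{10143 + u} = \frac{5 \left(-47 - -744\right) - 3069}{10143 - 192} = \frac{5 \left(-47 + 744\right) - 3069}{9951} = \left(5 \cdot 697 - 3069\right) \frac{1}{9951} = \left(3485 - 3069\right) \frac{1}{9951} = 416 \cdot \frac{1}{9951} = \frac{416}{9951}$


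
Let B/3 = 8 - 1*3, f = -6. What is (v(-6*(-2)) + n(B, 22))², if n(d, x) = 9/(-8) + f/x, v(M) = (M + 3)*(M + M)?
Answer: 995844249/7744 ≈ 1.2860e+5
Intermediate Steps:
B = 15 (B = 3*(8 - 1*3) = 3*(8 - 3) = 3*5 = 15)
v(M) = 2*M*(3 + M) (v(M) = (3 + M)*(2*M) = 2*M*(3 + M))
n(d, x) = -9/8 - 6/x (n(d, x) = 9/(-8) - 6/x = 9*(-⅛) - 6/x = -9/8 - 6/x)
(v(-6*(-2)) + n(B, 22))² = (2*(-6*(-2))*(3 - 6*(-2)) + (-9/8 - 6/22))² = (2*12*(3 + 12) + (-9/8 - 6*1/22))² = (2*12*15 + (-9/8 - 3/11))² = (360 - 123/88)² = (31557/88)² = 995844249/7744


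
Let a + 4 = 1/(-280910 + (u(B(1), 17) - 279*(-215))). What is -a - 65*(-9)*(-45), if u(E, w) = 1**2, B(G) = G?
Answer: -5814940603/220924 ≈ -26321.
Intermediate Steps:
u(E, w) = 1
a = -883697/220924 (a = -4 + 1/(-280910 + (1 - 279*(-215))) = -4 + 1/(-280910 + (1 + 59985)) = -4 + 1/(-280910 + 59986) = -4 + 1/(-220924) = -4 - 1/220924 = -883697/220924 ≈ -4.0000)
-a - 65*(-9)*(-45) = -1*(-883697/220924) - 65*(-9)*(-45) = 883697/220924 + 585*(-45) = 883697/220924 - 26325 = -5814940603/220924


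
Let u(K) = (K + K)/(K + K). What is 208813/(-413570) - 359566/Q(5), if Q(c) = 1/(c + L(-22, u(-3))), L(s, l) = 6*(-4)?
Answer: 2825408292967/413570 ≈ 6.8318e+6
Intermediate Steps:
u(K) = 1 (u(K) = (2*K)/((2*K)) = (2*K)*(1/(2*K)) = 1)
L(s, l) = -24
Q(c) = 1/(-24 + c) (Q(c) = 1/(c - 24) = 1/(-24 + c))
208813/(-413570) - 359566/Q(5) = 208813/(-413570) - 359566/(1/(-24 + 5)) = 208813*(-1/413570) - 359566/(1/(-19)) = -208813/413570 - 359566/(-1/19) = -208813/413570 - 359566*(-19) = -208813/413570 + 6831754 = 2825408292967/413570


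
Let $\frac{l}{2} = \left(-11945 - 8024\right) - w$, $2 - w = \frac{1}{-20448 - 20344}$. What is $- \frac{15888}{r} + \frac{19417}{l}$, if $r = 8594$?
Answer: $- \frac{8173372650356}{3500581270801} \approx -2.3349$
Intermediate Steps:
$w = \frac{81585}{40792}$ ($w = 2 - \frac{1}{-20448 - 20344} = 2 - \frac{1}{-40792} = 2 - - \frac{1}{40792} = 2 + \frac{1}{40792} = \frac{81585}{40792} \approx 2.0$)
$l = - \frac{814657033}{20396}$ ($l = 2 \left(\left(-11945 - 8024\right) - \frac{81585}{40792}\right) = 2 \left(-19969 - \frac{81585}{40792}\right) = 2 \left(- \frac{814657033}{40792}\right) = - \frac{814657033}{20396} \approx -39942.0$)
$- \frac{15888}{r} + \frac{19417}{l} = - \frac{15888}{8594} + \frac{19417}{- \frac{814657033}{20396}} = \left(-15888\right) \frac{1}{8594} + 19417 \left(- \frac{20396}{814657033}\right) = - \frac{7944}{4297} - \frac{396029132}{814657033} = - \frac{8173372650356}{3500581270801}$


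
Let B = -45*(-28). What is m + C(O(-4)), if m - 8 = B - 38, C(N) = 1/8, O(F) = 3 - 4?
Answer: 9841/8 ≈ 1230.1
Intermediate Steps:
B = 1260
O(F) = -1
C(N) = 1/8
m = 1230 (m = 8 + (1260 - 38) = 8 + 1222 = 1230)
m + C(O(-4)) = 1230 + 1/8 = 9841/8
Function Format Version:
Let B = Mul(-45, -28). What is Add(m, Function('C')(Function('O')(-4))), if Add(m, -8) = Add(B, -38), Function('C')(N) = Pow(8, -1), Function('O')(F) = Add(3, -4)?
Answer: Rational(9841, 8) ≈ 1230.1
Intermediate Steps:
B = 1260
Function('O')(F) = -1
Function('C')(N) = Rational(1, 8)
m = 1230 (m = Add(8, Add(1260, -38)) = Add(8, 1222) = 1230)
Add(m, Function('C')(Function('O')(-4))) = Add(1230, Rational(1, 8)) = Rational(9841, 8)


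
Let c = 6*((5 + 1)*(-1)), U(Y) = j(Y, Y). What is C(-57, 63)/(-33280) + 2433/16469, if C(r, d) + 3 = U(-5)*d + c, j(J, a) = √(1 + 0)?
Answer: 10071873/68511040 ≈ 0.14701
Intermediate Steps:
j(J, a) = 1 (j(J, a) = √1 = 1)
U(Y) = 1
c = -36 (c = 6*(6*(-1)) = 6*(-6) = -36)
C(r, d) = -39 + d (C(r, d) = -3 + (1*d - 36) = -3 + (d - 36) = -3 + (-36 + d) = -39 + d)
C(-57, 63)/(-33280) + 2433/16469 = (-39 + 63)/(-33280) + 2433/16469 = 24*(-1/33280) + 2433*(1/16469) = -3/4160 + 2433/16469 = 10071873/68511040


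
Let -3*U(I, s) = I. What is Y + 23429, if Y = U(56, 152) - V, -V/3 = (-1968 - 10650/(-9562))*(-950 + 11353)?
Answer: -880102853830/14343 ≈ -6.1361e+7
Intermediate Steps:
V = 293479542747/4781 (V = -3*(-1968 - 10650/(-9562))*(-950 + 11353) = -3*(-1968 - 10650*(-1/9562))*10403 = -3*(-1968 + 5325/4781)*10403 = -(-28211049)*10403/4781 = -3*(-97826514249/4781) = 293479542747/4781 ≈ 6.1385e+7)
U(I, s) = -I/3
Y = -880438895977/14343 (Y = -⅓*56 - 1*293479542747/4781 = -56/3 - 293479542747/4781 = -880438895977/14343 ≈ -6.1385e+7)
Y + 23429 = -880438895977/14343 + 23429 = -880102853830/14343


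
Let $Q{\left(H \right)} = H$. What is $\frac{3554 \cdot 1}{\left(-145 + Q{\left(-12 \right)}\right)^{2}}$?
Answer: $\frac{3554}{24649} \approx 0.14418$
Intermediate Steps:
$\frac{3554 \cdot 1}{\left(-145 + Q{\left(-12 \right)}\right)^{2}} = \frac{3554 \cdot 1}{\left(-145 - 12\right)^{2}} = \frac{3554}{\left(-157\right)^{2}} = \frac{3554}{24649}$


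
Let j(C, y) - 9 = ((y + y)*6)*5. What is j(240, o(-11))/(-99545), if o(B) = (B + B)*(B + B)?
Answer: -29049/99545 ≈ -0.29182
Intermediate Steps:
o(B) = 4*B² (o(B) = (2*B)*(2*B) = 4*B²)
j(C, y) = 9 + 60*y (j(C, y) = 9 + ((y + y)*6)*5 = 9 + ((2*y)*6)*5 = 9 + (12*y)*5 = 9 + 60*y)
j(240, o(-11))/(-99545) = (9 + 60*(4*(-11)²))/(-99545) = (9 + 60*(4*121))*(-1/99545) = (9 + 60*484)*(-1/99545) = (9 + 29040)*(-1/99545) = 29049*(-1/99545) = -29049/99545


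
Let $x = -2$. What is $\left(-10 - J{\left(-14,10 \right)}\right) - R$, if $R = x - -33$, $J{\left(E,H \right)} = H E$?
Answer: $99$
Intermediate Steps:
$J{\left(E,H \right)} = E H$
$R = 31$ ($R = -2 - -33 = -2 + 33 = 31$)
$\left(-10 - J{\left(-14,10 \right)}\right) - R = \left(-10 - \left(-14\right) 10\right) - 31 = \left(-10 - -140\right) - 31 = \left(-10 + 140\right) - 31 = 130 - 31 = 99$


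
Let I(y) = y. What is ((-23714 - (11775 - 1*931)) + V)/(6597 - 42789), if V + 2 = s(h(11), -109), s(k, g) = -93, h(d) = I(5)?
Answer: 11551/12064 ≈ 0.95748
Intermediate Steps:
h(d) = 5
V = -95 (V = -2 - 93 = -95)
((-23714 - (11775 - 1*931)) + V)/(6597 - 42789) = ((-23714 - (11775 - 1*931)) - 95)/(6597 - 42789) = ((-23714 - (11775 - 931)) - 95)/(-36192) = ((-23714 - 1*10844) - 95)*(-1/36192) = ((-23714 - 10844) - 95)*(-1/36192) = (-34558 - 95)*(-1/36192) = -34653*(-1/36192) = 11551/12064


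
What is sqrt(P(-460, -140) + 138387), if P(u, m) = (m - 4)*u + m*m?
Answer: sqrt(224227) ≈ 473.53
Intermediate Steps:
P(u, m) = m**2 + u*(-4 + m) (P(u, m) = (-4 + m)*u + m**2 = u*(-4 + m) + m**2 = m**2 + u*(-4 + m))
sqrt(P(-460, -140) + 138387) = sqrt(((-140)**2 - 4*(-460) - 140*(-460)) + 138387) = sqrt((19600 + 1840 + 64400) + 138387) = sqrt(85840 + 138387) = sqrt(224227)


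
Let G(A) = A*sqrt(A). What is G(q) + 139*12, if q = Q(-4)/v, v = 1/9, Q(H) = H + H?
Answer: 1668 - 432*I*sqrt(2) ≈ 1668.0 - 610.94*I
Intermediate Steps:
Q(H) = 2*H
v = 1/9 ≈ 0.11111
q = -72 (q = (2*(-4))/(1/9) = -8*9 = -72)
G(A) = A**(3/2)
G(q) + 139*12 = (-72)**(3/2) + 139*12 = -432*I*sqrt(2) + 1668 = 1668 - 432*I*sqrt(2)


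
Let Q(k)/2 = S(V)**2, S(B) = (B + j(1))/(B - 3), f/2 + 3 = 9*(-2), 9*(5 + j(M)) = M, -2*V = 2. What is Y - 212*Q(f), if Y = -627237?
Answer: -101761271/162 ≈ -6.2816e+5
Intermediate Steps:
V = -1 (V = -1/2*2 = -1)
j(M) = -5 + M/9
f = -42 (f = -6 + 2*(9*(-2)) = -6 + 2*(-18) = -6 - 36 = -42)
S(B) = (-44/9 + B)/(-3 + B) (S(B) = (B + (-5 + (1/9)*1))/(B - 3) = (B + (-5 + 1/9))/(-3 + B) = (B - 44/9)/(-3 + B) = (-44/9 + B)/(-3 + B))
Q(k) = 2809/648 (Q(k) = 2*((-44/9 - 1)/(-3 - 1))**2 = 2*(-53/9/(-4))**2 = 2*(-1/4*(-53/9))**2 = 2*(53/36)**2 = 2*(2809/1296) = 2809/648)
Y - 212*Q(f) = -627237 - 212*2809/648 = -627237 - 1*148877/162 = -627237 - 148877/162 = -101761271/162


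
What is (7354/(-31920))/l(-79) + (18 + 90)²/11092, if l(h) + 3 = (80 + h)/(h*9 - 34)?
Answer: 22331653621/19791766176 ≈ 1.1283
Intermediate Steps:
l(h) = -3 + (80 + h)/(-34 + 9*h) (l(h) = -3 + (80 + h)/(h*9 - 34) = -3 + (80 + h)/(9*h - 34) = -3 + (80 + h)/(-34 + 9*h))
(7354/(-31920))/l(-79) + (18 + 90)²/11092 = (7354/(-31920))/((26*(7 - 1*(-79))/(-34 + 9*(-79)))) + (18 + 90)²/11092 = (7354*(-1/31920))/((26*(7 + 79)/(-34 - 711))) + 108²*(1/11092) = -3677/(15960*(26*86/(-745))) + 11664*(1/11092) = -3677/(15960*(26*(-1/745)*86)) + 2916/2773 = -3677/(15960*(-2236/745)) + 2916/2773 = -3677/15960*(-745/2236) + 2916/2773 = 547873/7137312 + 2916/2773 = 22331653621/19791766176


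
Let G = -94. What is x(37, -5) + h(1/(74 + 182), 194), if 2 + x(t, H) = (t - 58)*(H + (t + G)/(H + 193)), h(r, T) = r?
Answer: 1315951/12032 ≈ 109.37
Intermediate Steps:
x(t, H) = -2 + (-58 + t)*(H + (-94 + t)/(193 + H)) (x(t, H) = -2 + (t - 58)*(H + (t - 94)/(H + 193)) = -2 + (-58 + t)*(H + (-94 + t)/(193 + H)))
x(37, -5) + h(1/(74 + 182), 194) = (5066 + 37**2 - 11196*(-5) - 152*37 - 58*(-5)**2 + 37*(-5)**2 + 193*(-5)*37)/(193 - 5) + 1/(74 + 182) = (5066 + 1369 + 55980 - 5624 - 58*25 + 37*25 - 35705)/188 + 1/256 = (5066 + 1369 + 55980 - 5624 - 1450 + 925 - 35705)/188 + 1/256 = (1/188)*20561 + 1/256 = 20561/188 + 1/256 = 1315951/12032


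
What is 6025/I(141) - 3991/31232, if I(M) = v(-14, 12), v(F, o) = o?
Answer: 47031227/93696 ≈ 501.96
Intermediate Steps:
I(M) = 12
6025/I(141) - 3991/31232 = 6025/12 - 3991/31232 = 47031227/93696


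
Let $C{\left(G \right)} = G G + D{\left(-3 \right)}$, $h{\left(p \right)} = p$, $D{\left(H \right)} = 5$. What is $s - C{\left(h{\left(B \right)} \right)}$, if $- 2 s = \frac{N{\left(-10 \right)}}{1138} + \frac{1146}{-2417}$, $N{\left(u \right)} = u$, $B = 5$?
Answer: $- \frac{81852221}{2750546} \approx -29.759$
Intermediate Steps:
$C{\left(G \right)} = 5 + G^{2}$ ($C{\left(G \right)} = G G + 5 = G^{2} + 5 = 5 + G^{2}$)
$s = \frac{664159}{2750546}$ ($s = - \frac{- \frac{10}{1138} + \frac{1146}{-2417}}{2} = - \frac{\left(-10\right) \frac{1}{1138} + 1146 \left(- \frac{1}{2417}\right)}{2} = - \frac{- \frac{5}{569} - \frac{1146}{2417}}{2} = \left(- \frac{1}{2}\right) \left(- \frac{664159}{1375273}\right) = \frac{664159}{2750546} \approx 0.24146$)
$s - C{\left(h{\left(B \right)} \right)} = \frac{664159}{2750546} - \left(5 + 5^{2}\right) = \frac{664159}{2750546} - \left(5 + 25\right) = \frac{664159}{2750546} - 30 = - \frac{81852221}{2750546}$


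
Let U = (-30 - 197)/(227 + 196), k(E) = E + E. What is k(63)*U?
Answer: -3178/47 ≈ -67.617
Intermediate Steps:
k(E) = 2*E
U = -227/423 ≈ -0.53664
k(63)*U = (2*63)*(-227/423) = 126*(-227/423) = -3178/47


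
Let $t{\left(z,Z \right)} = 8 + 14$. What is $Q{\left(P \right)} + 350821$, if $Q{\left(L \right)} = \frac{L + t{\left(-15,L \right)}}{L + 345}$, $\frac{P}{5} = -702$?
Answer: $\frac{1110351953}{3165} \approx 3.5082 \cdot 10^{5}$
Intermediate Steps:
$t{\left(z,Z \right)} = 22$
$P = -3510$ ($P = 5 \left(-702\right) = -3510$)
$Q{\left(L \right)} = \frac{22 + L}{345 + L}$ ($Q{\left(L \right)} = \frac{L + 22}{L + 345} = \frac{22 + L}{345 + L}$)
$Q{\left(P \right)} + 350821 = \frac{22 - 3510}{345 - 3510} + 350821 = \frac{1}{-3165} \left(-3488\right) + 350821 = \left(- \frac{1}{3165}\right) \left(-3488\right) + 350821 = \frac{3488}{3165} + 350821 = \frac{1110351953}{3165}$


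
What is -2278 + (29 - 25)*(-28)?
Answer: -2390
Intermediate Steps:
-2278 + (29 - 25)*(-28) = -2278 + 4*(-28) = -2278 - 112 = -2390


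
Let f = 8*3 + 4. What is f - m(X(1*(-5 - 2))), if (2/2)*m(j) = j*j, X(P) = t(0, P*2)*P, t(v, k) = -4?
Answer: -756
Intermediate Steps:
X(P) = -4*P
m(j) = j² (m(j) = j*j = j²)
f = 28 (f = 24 + 4 = 28)
f - m(X(1*(-5 - 2))) = 28 - (-4*(-5 - 2))² = 28 - (-4*(-7))² = 28 - 1*28² = 28 - 1*784 = 28 - 784 = -756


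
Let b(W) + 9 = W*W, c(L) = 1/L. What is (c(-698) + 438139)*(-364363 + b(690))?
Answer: 17084385517144/349 ≈ 4.8952e+10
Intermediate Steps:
b(W) = -9 + W² (b(W) = -9 + W*W = -9 + W²)
(c(-698) + 438139)*(-364363 + b(690)) = (1/(-698) + 438139)*(-364363 + (-9 + 690²)) = (-1/698 + 438139)*(-364363 + (-9 + 476100)) = 305821021*(-364363 + 476091)/698 = (305821021/698)*111728 = 17084385517144/349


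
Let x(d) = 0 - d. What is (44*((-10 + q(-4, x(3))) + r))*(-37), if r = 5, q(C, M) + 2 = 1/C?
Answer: 11803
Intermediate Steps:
x(d) = -d
q(C, M) = -2 + 1/C
(44*((-10 + q(-4, x(3))) + r))*(-37) = (44*((-10 + (-2 + 1/(-4))) + 5))*(-37) = (44*((-10 + (-2 - ¼)) + 5))*(-37) = (44*((-10 - 9/4) + 5))*(-37) = (44*(-49/4 + 5))*(-37) = (44*(-29/4))*(-37) = -319*(-37) = 11803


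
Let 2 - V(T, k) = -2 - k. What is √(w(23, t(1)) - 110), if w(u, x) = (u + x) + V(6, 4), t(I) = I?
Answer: I*√78 ≈ 8.8318*I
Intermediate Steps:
V(T, k) = 4 + k (V(T, k) = 2 - (-2 - k) = 2 + (2 + k) = 4 + k)
w(u, x) = 8 + u + x (w(u, x) = (u + x) + (4 + 4) = (u + x) + 8 = 8 + u + x)
√(w(23, t(1)) - 110) = √((8 + 23 + 1) - 110) = √(32 - 110) = √(-78) = I*√78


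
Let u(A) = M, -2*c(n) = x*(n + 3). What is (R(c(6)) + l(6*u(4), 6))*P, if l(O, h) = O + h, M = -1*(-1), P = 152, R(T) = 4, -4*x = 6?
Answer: 2432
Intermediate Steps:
x = -3/2 (x = -¼*6 = -3/2 ≈ -1.5000)
c(n) = 9/4 + 3*n/4 (c(n) = -(-3)*(n + 3)/4 = -(-3)*(3 + n)/4 = -(-9/2 - 3*n/2)/2 = 9/4 + 3*n/4)
M = 1
u(A) = 1
(R(c(6)) + l(6*u(4), 6))*P = (4 + (6*1 + 6))*152 = (4 + (6 + 6))*152 = (4 + 12)*152 = 16*152 = 2432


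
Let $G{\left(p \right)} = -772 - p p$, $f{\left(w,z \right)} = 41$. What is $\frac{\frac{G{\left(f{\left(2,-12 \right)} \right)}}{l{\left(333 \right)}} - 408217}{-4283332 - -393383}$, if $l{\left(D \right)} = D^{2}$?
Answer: $\frac{45266777366}{431352554661} \approx 0.10494$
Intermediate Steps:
$G{\left(p \right)} = -772 - p^{2}$
$\frac{\frac{G{\left(f{\left(2,-12 \right)} \right)}}{l{\left(333 \right)}} - 408217}{-4283332 - -393383} = \frac{\frac{-772 - 41^{2}}{333^{2}} - 408217}{-4283332 - -393383} = \frac{\frac{-772 - 1681}{110889} - 408217}{-4283332 + \left(393652 - 269\right)} = \frac{\left(-772 - 1681\right) \frac{1}{110889} - 408217}{-4283332 + 393383} = \frac{\left(-2453\right) \frac{1}{110889} - 408217}{-3889949} = \left(- \frac{2453}{110889} - 408217\right) \left(- \frac{1}{3889949}\right) = \left(- \frac{45266777366}{110889}\right) \left(- \frac{1}{3889949}\right) = \frac{45266777366}{431352554661}$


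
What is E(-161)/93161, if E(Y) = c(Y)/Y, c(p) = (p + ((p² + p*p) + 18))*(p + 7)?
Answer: 1137378/2142703 ≈ 0.53081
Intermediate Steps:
c(p) = (7 + p)*(18 + p + 2*p²) (c(p) = (p + ((p² + p²) + 18))*(7 + p) = (p + (2*p² + 18))*(7 + p) = (p + (18 + 2*p²))*(7 + p) = (18 + p + 2*p²)*(7 + p) = (7 + p)*(18 + p + 2*p²))
E(Y) = (126 + 2*Y³ + 15*Y² + 25*Y)/Y
E(-161)/93161 = (25 + 2*(-161)² + 15*(-161) + 126/(-161))/93161 = (25 + 2*25921 - 2415 + 126*(-1/161))*(1/93161) = (25 + 51842 - 2415 - 18/23)*(1/93161) = (1137378/23)*(1/93161) = 1137378/2142703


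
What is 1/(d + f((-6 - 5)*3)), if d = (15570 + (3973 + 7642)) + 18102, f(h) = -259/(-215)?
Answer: 215/9736964 ≈ 2.2081e-5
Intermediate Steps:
f(h) = 259/215 (f(h) = -259*(-1/215) = 259/215)
d = 45287 (d = (15570 + 11615) + 18102 = 27185 + 18102 = 45287)
1/(d + f((-6 - 5)*3)) = 1/(45287 + 259/215) = 1/(9736964/215) = 215/9736964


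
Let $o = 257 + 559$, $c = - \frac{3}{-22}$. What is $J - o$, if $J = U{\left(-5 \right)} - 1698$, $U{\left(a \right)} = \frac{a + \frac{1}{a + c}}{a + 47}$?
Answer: $- \frac{11298473}{4494} \approx -2514.1$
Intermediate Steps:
$c = \frac{3}{22}$ ($c = \left(-3\right) \left(- \frac{1}{22}\right) = \frac{3}{22} \approx 0.13636$)
$U{\left(a \right)} = \frac{a + \frac{1}{\frac{3}{22} + a}}{47 + a}$ ($U{\left(a \right)} = \frac{a + \frac{1}{a + \frac{3}{22}}}{a + 47} = \frac{a + \frac{1}{\frac{3}{22} + a}}{47 + a}$)
$o = 816$
$J = - \frac{7631369}{4494}$ ($J = \frac{22 + 3 \left(-5\right) + 22 \left(-5\right)^{2}}{141 + 22 \left(-5\right)^{2} + 1037 \left(-5\right)} - 1698 = \frac{22 - 15 + 22 \cdot 25}{141 + 22 \cdot 25 - 5185} - 1698 = \frac{22 - 15 + 550}{141 + 550 - 5185} - 1698 = \frac{1}{-4494} \cdot 557 - 1698 = \left(- \frac{1}{4494}\right) 557 - 1698 = - \frac{557}{4494} - 1698 = - \frac{7631369}{4494} \approx -1698.1$)
$J - o = - \frac{7631369}{4494} - 816 = - \frac{11298473}{4494}$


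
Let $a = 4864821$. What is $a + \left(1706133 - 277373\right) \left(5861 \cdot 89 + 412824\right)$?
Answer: $1335113933101$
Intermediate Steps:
$a + \left(1706133 - 277373\right) \left(5861 \cdot 89 + 412824\right) = 4864821 + \left(1706133 - 277373\right) \left(5861 \cdot 89 + 412824\right) = 4864821 + 1428760 \left(521629 + 412824\right) = 4864821 + 1428760 \cdot 934453 = 4864821 + 1335109068280 = 1335113933101$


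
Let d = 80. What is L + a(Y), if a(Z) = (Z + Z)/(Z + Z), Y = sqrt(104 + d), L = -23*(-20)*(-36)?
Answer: -16559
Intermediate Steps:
L = -16560 (L = 460*(-36) = -16560)
Y = 2*sqrt(46) (Y = sqrt(104 + 80) = sqrt(184) = 2*sqrt(46) ≈ 13.565)
a(Z) = 1 (a(Z) = (2*Z)/((2*Z)) = (2*Z)*(1/(2*Z)) = 1)
L + a(Y) = -16560 + 1 = -16559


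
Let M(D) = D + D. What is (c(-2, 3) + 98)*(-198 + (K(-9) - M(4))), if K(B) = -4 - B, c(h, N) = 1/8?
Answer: -157785/8 ≈ -19723.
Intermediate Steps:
c(h, N) = ⅛
M(D) = 2*D
(c(-2, 3) + 98)*(-198 + (K(-9) - M(4))) = (⅛ + 98)*(-198 + ((-4 - 1*(-9)) - 2*4)) = 785*(-198 + ((-4 + 9) - 1*8))/8 = 785*(-198 + (5 - 8))/8 = 785*(-198 - 3)/8 = (785/8)*(-201) = -157785/8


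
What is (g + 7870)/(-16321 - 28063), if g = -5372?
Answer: -1249/22192 ≈ -0.056282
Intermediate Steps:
(g + 7870)/(-16321 - 28063) = (-5372 + 7870)/(-16321 - 28063) = 2498/(-44384) = 2498*(-1/44384) = -1249/22192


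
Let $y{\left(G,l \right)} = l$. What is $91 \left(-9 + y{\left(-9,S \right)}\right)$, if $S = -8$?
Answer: $-1547$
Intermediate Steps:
$91 \left(-9 + y{\left(-9,S \right)}\right) = 91 \left(-9 - 8\right) = 91 \left(-17\right) = -1547$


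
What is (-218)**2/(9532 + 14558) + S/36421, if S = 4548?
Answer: 83656042/39880995 ≈ 2.0976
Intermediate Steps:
(-218)**2/(9532 + 14558) + S/36421 = (-218)**2/(9532 + 14558) + 4548/36421 = 47524/24090 + 4548*(1/36421) = 47524*(1/24090) + 4548/36421 = 23762/12045 + 4548/36421 = 83656042/39880995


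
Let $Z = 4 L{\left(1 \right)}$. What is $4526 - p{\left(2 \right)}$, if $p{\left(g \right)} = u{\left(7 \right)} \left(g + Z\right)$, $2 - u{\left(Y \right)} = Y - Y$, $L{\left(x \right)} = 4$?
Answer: $4490$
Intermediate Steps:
$Z = 16$ ($Z = 4 \cdot 4 = 16$)
$u{\left(Y \right)} = 2$ ($u{\left(Y \right)} = 2 - \left(Y - Y\right) = 2 - 0 = 2 + 0 = 2$)
$p{\left(g \right)} = 32 + 2 g$ ($p{\left(g \right)} = 2 \left(g + 16\right) = 2 \left(16 + g\right) = 32 + 2 g$)
$4526 - p{\left(2 \right)} = 4526 - \left(32 + 2 \cdot 2\right) = 4526 - \left(32 + 4\right) = 4526 - 36 = 4490$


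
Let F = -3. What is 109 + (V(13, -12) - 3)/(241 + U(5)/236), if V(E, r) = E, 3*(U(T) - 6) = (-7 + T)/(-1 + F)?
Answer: 37215097/341293 ≈ 109.04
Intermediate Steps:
U(T) = 79/12 - T/12 (U(T) = 6 + ((-7 + T)/(-1 - 3))/3 = 6 + ((-7 + T)/(-4))/3 = 6 + ((-7 + T)*(-¼))/3 = 6 + (7/4 - T/4)/3 = 6 + (7/12 - T/12) = 79/12 - T/12)
109 + (V(13, -12) - 3)/(241 + U(5)/236) = 109 + (13 - 3)/(241 + (79/12 - 1/12*5)/236) = 109 + 10/(241 + (79/12 - 5/12)*(1/236)) = 109 + 10/(241 + (37/6)*(1/236)) = 109 + 10/(241 + 37/1416) = 109 + 10/(341293/1416) = 109 + 10*(1416/341293) = 109 + 14160/341293 = 37215097/341293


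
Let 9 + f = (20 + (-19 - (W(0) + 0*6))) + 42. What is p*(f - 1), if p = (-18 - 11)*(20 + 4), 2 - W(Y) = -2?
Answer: -20184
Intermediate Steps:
W(Y) = 4 (W(Y) = 2 - 1*(-2) = 2 + 2 = 4)
p = -696 (p = -29*24 = -696)
f = 30 (f = -9 + ((20 + (-19 - (4 + 0*6))) + 42) = -9 + ((20 + (-19 - (4 + 0))) + 42) = -9 + ((20 + (-19 - 1*4)) + 42) = -9 + ((20 + (-19 - 4)) + 42) = -9 + ((20 - 23) + 42) = -9 + (-3 + 42) = -9 + 39 = 30)
p*(f - 1) = -696*(30 - 1) = -696*29 = -20184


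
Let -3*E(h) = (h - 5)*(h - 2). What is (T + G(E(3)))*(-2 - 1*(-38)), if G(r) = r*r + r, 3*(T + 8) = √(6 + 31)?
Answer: -248 + 12*√37 ≈ -175.01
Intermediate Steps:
E(h) = -(-5 + h)*(-2 + h)/3 (E(h) = -(h - 5)*(h - 2)/3 = -(-5 + h)*(-2 + h)/3)
T = -8 + √37/3 (T = -8 + √(6 + 31)/3 = -8 + √37/3 ≈ -5.9724)
G(r) = r + r² (G(r) = r² + r = r + r²)
(T + G(E(3)))*(-2 - 1*(-38)) = ((-8 + √37/3) + (-10/3 - ⅓*3² + (7/3)*3)*(1 + (-10/3 - ⅓*3² + (7/3)*3)))*(-2 - 1*(-38)) = ((-8 + √37/3) + (-10/3 - ⅓*9 + 7)*(1 + (-10/3 - ⅓*9 + 7)))*(-2 + 38) = ((-8 + √37/3) + (-10/3 - 3 + 7)*(1 + (-10/3 - 3 + 7)))*36 = ((-8 + √37/3) + 2*(1 + ⅔)/3)*36 = ((-8 + √37/3) + (⅔)*(5/3))*36 = ((-8 + √37/3) + 10/9)*36 = (-62/9 + √37/3)*36 = -248 + 12*√37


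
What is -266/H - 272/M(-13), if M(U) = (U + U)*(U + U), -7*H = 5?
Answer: 314338/845 ≈ 372.00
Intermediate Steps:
H = -5/7 (H = -⅐*5 = -5/7 ≈ -0.71429)
M(U) = 4*U² (M(U) = (2*U)*(2*U) = 4*U²)
-266/H - 272/M(-13) = -266/(-5/7) - 272/(4*(-13)²) = -266*(-7/5) - 272/(4*169) = 1862/5 - 272/676 = 1862/5 - 272*1/676 = 1862/5 - 68/169 = 314338/845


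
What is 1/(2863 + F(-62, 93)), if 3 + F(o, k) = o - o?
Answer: 1/2860 ≈ 0.00034965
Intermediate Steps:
F(o, k) = -3 (F(o, k) = -3 + (o - o) = -3 + 0 = -3)
1/(2863 + F(-62, 93)) = 1/(2863 - 3) = 1/2860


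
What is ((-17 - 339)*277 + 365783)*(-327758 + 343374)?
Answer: 4172142336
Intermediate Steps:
((-17 - 339)*277 + 365783)*(-327758 + 343374) = (-356*277 + 365783)*15616 = (-98612 + 365783)*15616 = 267171*15616 = 4172142336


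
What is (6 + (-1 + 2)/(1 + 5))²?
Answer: 1369/36 ≈ 38.028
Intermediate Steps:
(6 + (-1 + 2)/(1 + 5))² = (6 + 1/6)² = (6 + 1*(⅙))² = (6 + ⅙)² = (37/6)² = 1369/36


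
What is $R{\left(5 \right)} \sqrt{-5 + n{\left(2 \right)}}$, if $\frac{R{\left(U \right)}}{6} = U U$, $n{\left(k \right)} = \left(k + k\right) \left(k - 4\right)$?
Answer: $150 i \sqrt{13} \approx 540.83 i$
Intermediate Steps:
$n{\left(k \right)} = 2 k \left(-4 + k\right)$
$R{\left(U \right)} = 6 U^{2}$ ($R{\left(U \right)} = 6 U U = 6 U^{2}$)
$R{\left(5 \right)} \sqrt{-5 + n{\left(2 \right)}} = 6 \cdot 5^{2} \sqrt{-5 + 2 \cdot 2 \left(-4 + 2\right)} = 6 \cdot 25 \sqrt{-5 + 2 \cdot 2 \left(-2\right)} = 150 \sqrt{-5 - 8} = 150 \sqrt{-13} = 150 i \sqrt{13}$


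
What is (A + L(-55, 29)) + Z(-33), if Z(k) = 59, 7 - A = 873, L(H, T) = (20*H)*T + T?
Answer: -32678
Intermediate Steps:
L(H, T) = T + 20*H*T (L(H, T) = 20*H*T + T = T + 20*H*T)
A = -866 (A = 7 - 1*873 = 7 - 873 = -866)
(A + L(-55, 29)) + Z(-33) = (-866 + 29*(1 + 20*(-55))) + 59 = (-866 + 29*(1 - 1100)) + 59 = (-866 + 29*(-1099)) + 59 = (-866 - 31871) + 59 = -32737 + 59 = -32678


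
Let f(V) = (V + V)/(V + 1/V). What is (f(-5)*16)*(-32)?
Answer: -12800/13 ≈ -984.62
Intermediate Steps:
f(V) = 2*V/(V + 1/V) (f(V) = (2*V)/(V + 1/V) = 2*V/(V + 1/V))
(f(-5)*16)*(-32) = ((2*(-5)**2/(1 + (-5)**2))*16)*(-32) = ((2*25/(1 + 25))*16)*(-32) = ((2*25/26)*16)*(-32) = ((2*25*(1/26))*16)*(-32) = ((25/13)*16)*(-32) = (400/13)*(-32) = -12800/13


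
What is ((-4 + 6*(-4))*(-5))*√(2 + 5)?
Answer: 140*√7 ≈ 370.41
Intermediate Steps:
((-4 + 6*(-4))*(-5))*√(2 + 5) = ((-4 - 24)*(-5))*√7 = (-28*(-5))*√7 = 140*√7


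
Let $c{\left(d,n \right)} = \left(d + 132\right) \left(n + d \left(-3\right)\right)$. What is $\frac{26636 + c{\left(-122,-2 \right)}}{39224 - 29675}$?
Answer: $\frac{3364}{1061} \approx 3.1706$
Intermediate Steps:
$c{\left(d,n \right)} = \left(132 + d\right) \left(n - 3 d\right)$
$\frac{26636 + c{\left(-122,-2 \right)}}{39224 - 29675} = \frac{26636 - \left(-48292 + 44652\right)}{39224 - 29675} = \frac{26636 + \left(48312 - 44652 - 264 + 244\right)}{9549} = \left(26636 + \left(48312 - 44652 - 264 + 244\right)\right) \frac{1}{9549} = \left(26636 + 3640\right) \frac{1}{9549} = 30276 \cdot \frac{1}{9549} = \frac{3364}{1061}$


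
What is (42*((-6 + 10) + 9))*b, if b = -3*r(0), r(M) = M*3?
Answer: 0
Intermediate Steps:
r(M) = 3*M
b = 0 (b = -9*0 = -3*0 = 0)
(42*((-6 + 10) + 9))*b = (42*((-6 + 10) + 9))*0 = (42*(4 + 9))*0 = (42*13)*0 = 546*0 = 0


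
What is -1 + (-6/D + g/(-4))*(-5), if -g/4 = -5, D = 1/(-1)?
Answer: -6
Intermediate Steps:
D = -1
g = 20 (g = -4*(-5) = 20)
-1 + (-6/D + g/(-4))*(-5) = -1 + (-6/(-1) + 20/(-4))*(-5) = -1 + (-6*(-1) + 20*(-1/4))*(-5) = -1 + (6 - 5)*(-5) = -1 + 1*(-5) = -1 - 5 = -6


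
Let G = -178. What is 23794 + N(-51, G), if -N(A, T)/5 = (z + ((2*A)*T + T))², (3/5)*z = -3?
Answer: -1615119851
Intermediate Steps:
z = -5 (z = (5/3)*(-3) = -5)
N(A, T) = -5*(-5 + T + 2*A*T)² (N(A, T) = -5*(-5 + ((2*A)*T + T))² = -5*(-5 + (2*A*T + T))² = -5*(-5 + (T + 2*A*T))² = -5*(-5 + T + 2*A*T)²)
23794 + N(-51, G) = 23794 - 5*(-5 - 178 + 2*(-51)*(-178))² = 23794 - 5*(-5 - 178 + 18156)² = 23794 - 5*17973² = 23794 - 5*323028729 = 23794 - 1615143645 = -1615119851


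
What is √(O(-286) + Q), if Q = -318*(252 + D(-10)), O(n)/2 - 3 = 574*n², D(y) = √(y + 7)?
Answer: √(93821678 - 318*I*√3) ≈ 9686.2 - 0.03*I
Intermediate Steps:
D(y) = √(7 + y)
O(n) = 6 + 1148*n² (O(n) = 6 + 2*(574*n²) = 6 + 1148*n²)
Q = -80136 - 318*I*√3 (Q = -318*(252 + √(7 - 10)) = -318*(252 + √(-3)) = -318*(252 + I*√3) = -80136 - 318*I*√3 ≈ -80136.0 - 550.79*I)
√(O(-286) + Q) = √((6 + 1148*(-286)²) + (-80136 - 318*I*√3)) = √((6 + 1148*81796) + (-80136 - 318*I*√3)) = √((6 + 93901808) + (-80136 - 318*I*√3)) = √(93901814 + (-80136 - 318*I*√3)) = √(93821678 - 318*I*√3)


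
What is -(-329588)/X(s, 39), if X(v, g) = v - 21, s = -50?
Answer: -329588/71 ≈ -4642.1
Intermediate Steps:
X(v, g) = -21 + v
-(-329588)/X(s, 39) = -(-329588)/(-21 - 50) = -(-329588)/(-71) = -(-329588)*(-1)/71 = -298*1106/71 = -329588/71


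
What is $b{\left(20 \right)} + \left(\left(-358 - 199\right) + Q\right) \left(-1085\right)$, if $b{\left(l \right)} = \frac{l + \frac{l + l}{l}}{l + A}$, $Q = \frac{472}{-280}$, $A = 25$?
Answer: $\frac{27277852}{45} \approx 6.0617 \cdot 10^{5}$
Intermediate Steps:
$Q = - \frac{59}{35}$ ($Q = 472 \left(- \frac{1}{280}\right) = - \frac{59}{35} \approx -1.6857$)
$b{\left(l \right)} = \frac{2 + l}{25 + l}$ ($b{\left(l \right)} = \frac{l + \frac{l + l}{l}}{l + 25} = \frac{l + \frac{2 l}{l}}{25 + l} = \frac{l + 2}{25 + l} = \frac{2 + l}{25 + l}$)
$b{\left(20 \right)} + \left(\left(-358 - 199\right) + Q\right) \left(-1085\right) = \frac{2 + 20}{25 + 20} + \left(\left(-358 - 199\right) - \frac{59}{35}\right) \left(-1085\right) = \frac{1}{45} \cdot 22 + \left(-557 - \frac{59}{35}\right) \left(-1085\right) = \frac{1}{45} \cdot 22 - -606174 = \frac{22}{45} + 606174 = \frac{27277852}{45}$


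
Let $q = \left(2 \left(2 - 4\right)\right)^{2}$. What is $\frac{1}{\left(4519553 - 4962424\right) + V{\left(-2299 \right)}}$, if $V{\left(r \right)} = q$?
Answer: $- \frac{1}{442855} \approx -2.2581 \cdot 10^{-6}$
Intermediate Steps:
$q = 16$ ($q = \left(2 \left(-2\right)\right)^{2} = \left(-4\right)^{2} = 16$)
$V{\left(r \right)} = 16$
$\frac{1}{\left(4519553 - 4962424\right) + V{\left(-2299 \right)}} = \frac{1}{\left(4519553 - 4962424\right) + 16} = \frac{1}{-442871 + 16} = \frac{1}{-442855} = - \frac{1}{442855}$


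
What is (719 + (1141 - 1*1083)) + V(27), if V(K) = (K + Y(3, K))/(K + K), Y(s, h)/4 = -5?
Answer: 41965/54 ≈ 777.13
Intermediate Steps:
Y(s, h) = -20 (Y(s, h) = 4*(-5) = -20)
V(K) = (-20 + K)/(2*K) (V(K) = (K - 20)/(K + K) = (-20 + K)/((2*K)) = (-20 + K)*(1/(2*K)) = (-20 + K)/(2*K))
(719 + (1141 - 1*1083)) + V(27) = (719 + (1141 - 1*1083)) + (1/2)*(-20 + 27)/27 = (719 + (1141 - 1083)) + (1/2)*(1/27)*7 = (719 + 58) + 7/54 = 777 + 7/54 = 41965/54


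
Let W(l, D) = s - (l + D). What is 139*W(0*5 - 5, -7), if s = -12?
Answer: 0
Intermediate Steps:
W(l, D) = -12 - D - l (W(l, D) = -12 - (l + D) = -12 - (D + l) = -12 + (-D - l) = -12 - D - l)
139*W(0*5 - 5, -7) = 139*(-12 - 1*(-7) - (0*5 - 5)) = 139*(-12 + 7 - (0 - 5)) = 139*(-12 + 7 - 1*(-5)) = 139*(-12 + 7 + 5) = 139*0 = 0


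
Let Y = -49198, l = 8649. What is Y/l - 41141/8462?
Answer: -772141985/73187838 ≈ -10.550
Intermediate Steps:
Y/l - 41141/8462 = -49198/8649 - 41141/8462 = -772141985/73187838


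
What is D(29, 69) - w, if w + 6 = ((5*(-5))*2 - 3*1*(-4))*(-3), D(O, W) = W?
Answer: -39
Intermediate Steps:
w = 108 (w = -6 + ((5*(-5))*2 - 3*1*(-4))*(-3) = -6 + (-25*2 - 3*(-4))*(-3) = -6 + (-50 + 12)*(-3) = -6 - 38*(-3) = -6 + 114 = 108)
D(29, 69) - w = 69 - 1*108 = 69 - 108 = -39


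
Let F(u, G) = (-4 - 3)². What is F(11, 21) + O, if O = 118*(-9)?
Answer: -1013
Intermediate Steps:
O = -1062
F(u, G) = 49 (F(u, G) = (-7)² = 49)
F(11, 21) + O = 49 - 1062 = -1013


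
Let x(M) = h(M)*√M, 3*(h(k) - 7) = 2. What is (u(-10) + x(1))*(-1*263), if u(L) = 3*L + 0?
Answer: 17621/3 ≈ 5873.7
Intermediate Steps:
h(k) = 23/3 (h(k) = 7 + (⅓)*2 = 7 + ⅔ = 23/3)
u(L) = 3*L
x(M) = 23*√M/3
(u(-10) + x(1))*(-1*263) = (3*(-10) + 23*√1/3)*(-1*263) = (-30 + (23/3)*1)*(-263) = (-30 + 23/3)*(-263) = -67/3*(-263) = 17621/3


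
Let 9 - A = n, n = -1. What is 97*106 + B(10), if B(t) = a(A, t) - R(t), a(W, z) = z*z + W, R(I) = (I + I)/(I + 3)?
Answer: 135076/13 ≈ 10390.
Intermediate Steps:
R(I) = 2*I/(3 + I) (R(I) = (2*I)/(3 + I) = 2*I/(3 + I))
A = 10 (A = 9 - 1*(-1) = 9 + 1 = 10)
a(W, z) = W + z² (a(W, z) = z² + W = W + z²)
B(t) = 10 + t² - 2*t/(3 + t) (B(t) = (10 + t²) - 2*t/(3 + t) = 10 + t² - 2*t/(3 + t))
97*106 + B(10) = 97*106 + (-2*10 + (3 + 10)*(10 + 10²))/(3 + 10) = 10282 + (-20 + 13*(10 + 100))/13 = 10282 + (-20 + 13*110)/13 = 10282 + (-20 + 1430)/13 = 10282 + (1/13)*1410 = 10282 + 1410/13 = 135076/13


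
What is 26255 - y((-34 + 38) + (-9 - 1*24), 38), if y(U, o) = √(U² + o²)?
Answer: 26255 - √2285 ≈ 26207.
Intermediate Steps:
26255 - y((-34 + 38) + (-9 - 1*24), 38) = 26255 - √(((-34 + 38) + (-9 - 1*24))² + 38²) = 26255 - √((4 + (-9 - 24))² + 1444) = 26255 - √((4 - 33)² + 1444) = 26255 - √((-29)² + 1444) = 26255 - √(841 + 1444) = 26255 - √2285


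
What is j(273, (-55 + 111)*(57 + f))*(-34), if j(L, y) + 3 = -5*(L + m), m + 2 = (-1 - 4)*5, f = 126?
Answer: 41922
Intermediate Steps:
m = -27 (m = -2 + (-1 - 4)*5 = -2 - 5*5 = -2 - 25 = -27)
j(L, y) = 132 - 5*L (j(L, y) = -3 - 5*(L - 27) = -3 - 5*(-27 + L) = -3 + (135 - 5*L) = 132 - 5*L)
j(273, (-55 + 111)*(57 + f))*(-34) = (132 - 5*273)*(-34) = (132 - 1365)*(-34) = -1233*(-34) = 41922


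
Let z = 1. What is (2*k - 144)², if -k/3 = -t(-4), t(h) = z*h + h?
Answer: 36864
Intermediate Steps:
t(h) = 2*h (t(h) = 1*h + h = h + h = 2*h)
k = -24 (k = -(-3)*2*(-4) = -(-3)*(-8) = -3*8 = -24)
(2*k - 144)² = (2*(-24) - 144)² = (-48 - 144)² = (-192)² = 36864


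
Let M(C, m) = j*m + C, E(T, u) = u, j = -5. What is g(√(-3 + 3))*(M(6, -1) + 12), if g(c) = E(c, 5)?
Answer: 115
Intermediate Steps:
g(c) = 5
M(C, m) = C - 5*m (M(C, m) = -5*m + C = C - 5*m)
g(√(-3 + 3))*(M(6, -1) + 12) = 5*((6 - 5*(-1)) + 12) = 5*((6 + 5) + 12) = 5*(11 + 12) = 5*23 = 115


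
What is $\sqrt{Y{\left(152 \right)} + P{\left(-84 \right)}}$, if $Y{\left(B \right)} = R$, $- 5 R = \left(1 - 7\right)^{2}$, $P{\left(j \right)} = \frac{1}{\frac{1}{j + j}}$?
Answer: $\frac{2 i \sqrt{1095}}{5} \approx 13.236 i$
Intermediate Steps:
$P{\left(j \right)} = 2 j$ ($P{\left(j \right)} = \frac{1}{\frac{1}{2 j}} = \frac{1}{\frac{1}{2} \frac{1}{j}} = 2 j$)
$R = - \frac{36}{5}$ ($R = - \frac{\left(1 - 7\right)^{2}}{5} = - \frac{\left(-6\right)^{2}}{5} = \left(- \frac{1}{5}\right) 36 = - \frac{36}{5} \approx -7.2$)
$Y{\left(B \right)} = - \frac{36}{5}$
$\sqrt{Y{\left(152 \right)} + P{\left(-84 \right)}} = \sqrt{- \frac{36}{5} + 2 \left(-84\right)} = \sqrt{- \frac{36}{5} - 168} = \sqrt{- \frac{876}{5}} = \frac{2 i \sqrt{1095}}{5}$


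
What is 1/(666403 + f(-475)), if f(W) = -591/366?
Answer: 122/81300969 ≈ 1.5006e-6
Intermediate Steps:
f(W) = -197/122 (f(W) = -591*1/366 = -197/122)
1/(666403 + f(-475)) = 1/(666403 - 197/122) = 1/(81300969/122) = 122/81300969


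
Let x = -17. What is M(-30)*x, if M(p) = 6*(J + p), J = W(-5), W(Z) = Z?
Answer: 3570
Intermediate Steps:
J = -5
M(p) = -30 + 6*p (M(p) = 6*(-5 + p) = -30 + 6*p)
M(-30)*x = (-30 + 6*(-30))*(-17) = (-30 - 180)*(-17) = -210*(-17) = 3570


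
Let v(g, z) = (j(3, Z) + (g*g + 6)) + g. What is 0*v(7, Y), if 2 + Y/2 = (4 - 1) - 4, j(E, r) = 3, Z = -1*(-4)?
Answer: 0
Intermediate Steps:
Z = 4
Y = -6 (Y = -4 + 2*((4 - 1) - 4) = -4 + 2*(3 - 4) = -4 + 2*(-1) = -4 - 2 = -6)
v(g, z) = 9 + g + g² (v(g, z) = (3 + (g*g + 6)) + g = (3 + (g² + 6)) + g = (3 + (6 + g²)) + g = (9 + g²) + g = 9 + g + g²)
0*v(7, Y) = 0*(9 + 7 + 7²) = 0*(9 + 7 + 49) = 0*65 = 0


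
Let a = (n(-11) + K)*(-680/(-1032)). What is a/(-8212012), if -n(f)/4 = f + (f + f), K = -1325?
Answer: 101405/1059349548 ≈ 9.5724e-5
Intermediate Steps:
n(f) = -12*f (n(f) = -4*(f + (f + f)) = -4*(f + 2*f) = -12*f)
a = -101405/129 (a = (-12*(-11) - 1325)*(-680/(-1032)) = (132 - 1325)*(-680*(-1/1032)) = -1193*85/129 = -101405/129 ≈ -786.08)
a/(-8212012) = -101405/129/(-8212012) = -101405/129*(-1/8212012) = 101405/1059349548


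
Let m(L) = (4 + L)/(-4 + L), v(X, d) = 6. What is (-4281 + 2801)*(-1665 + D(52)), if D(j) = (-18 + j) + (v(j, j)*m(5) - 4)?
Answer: 2339880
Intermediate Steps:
m(L) = (4 + L)/(-4 + L)
D(j) = 32 + j (D(j) = (-18 + j) + (6*((4 + 5)/(-4 + 5)) - 4) = (-18 + j) + (6*(9/1) - 4) = (-18 + j) + (6*(1*9) - 4) = (-18 + j) + (6*9 - 4) = (-18 + j) + (54 - 4) = (-18 + j) + 50 = 32 + j)
(-4281 + 2801)*(-1665 + D(52)) = (-4281 + 2801)*(-1665 + (32 + 52)) = -1480*(-1665 + 84) = -1480*(-1581) = 2339880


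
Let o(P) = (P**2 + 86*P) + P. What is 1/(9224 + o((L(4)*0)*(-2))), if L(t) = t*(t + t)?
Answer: 1/9224 ≈ 0.00010841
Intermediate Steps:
L(t) = 2*t**2 (L(t) = t*(2*t) = 2*t**2)
o(P) = P**2 + 87*P
1/(9224 + o((L(4)*0)*(-2))) = 1/(9224 + (((2*4**2)*0)*(-2))*(87 + ((2*4**2)*0)*(-2))) = 1/(9224 + (((2*16)*0)*(-2))*(87 + ((2*16)*0)*(-2))) = 1/(9224 + ((32*0)*(-2))*(87 + (32*0)*(-2))) = 1/(9224 + (0*(-2))*(87 + 0*(-2))) = 1/(9224 + 0*(87 + 0)) = 1/(9224 + 0*87) = 1/(9224 + 0) = 1/9224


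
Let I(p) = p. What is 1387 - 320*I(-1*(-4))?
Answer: 107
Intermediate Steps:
1387 - 320*I(-1*(-4)) = 1387 - (-320)*(-4) = 1387 - 320*4 = 1387 - 1280 = 107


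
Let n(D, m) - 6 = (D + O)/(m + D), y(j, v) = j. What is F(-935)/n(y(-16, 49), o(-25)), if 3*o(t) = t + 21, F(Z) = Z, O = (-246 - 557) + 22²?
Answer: -48620/1317 ≈ -36.917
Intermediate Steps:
O = -319 (O = -803 + 484 = -319)
o(t) = 7 + t/3 (o(t) = (t + 21)/3 = (21 + t)/3 = 7 + t/3)
n(D, m) = 6 + (-319 + D)/(D + m) (n(D, m) = 6 + (D - 319)/(m + D) = 6 + (-319 + D)/(D + m))
F(-935)/n(y(-16, 49), o(-25)) = -935*(-16 + (7 + (⅓)*(-25)))/(-319 + 6*(7 + (⅓)*(-25)) + 7*(-16)) = -935*(-16 + (7 - 25/3))/(-319 + 6*(7 - 25/3) - 112) = -935*(-16 - 4/3)/(-319 + 6*(-4/3) - 112) = -935*(-52/(3*(-319 - 8 - 112))) = -935/((-3/52*(-439))) = -935/1317/52 = -935*52/1317 = -48620/1317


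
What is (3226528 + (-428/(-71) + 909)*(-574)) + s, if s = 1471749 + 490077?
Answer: 331082076/71 ≈ 4.6631e+6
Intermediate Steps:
s = 1961826
(3226528 + (-428/(-71) + 909)*(-574)) + s = (3226528 + (-428/(-71) + 909)*(-574)) + 1961826 = (3226528 + (-428*(-1/71) + 909)*(-574)) + 1961826 = (3226528 + (428/71 + 909)*(-574)) + 1961826 = (3226528 + (64967/71)*(-574)) + 1961826 = (3226528 - 37291058/71) + 1961826 = 191792430/71 + 1961826 = 331082076/71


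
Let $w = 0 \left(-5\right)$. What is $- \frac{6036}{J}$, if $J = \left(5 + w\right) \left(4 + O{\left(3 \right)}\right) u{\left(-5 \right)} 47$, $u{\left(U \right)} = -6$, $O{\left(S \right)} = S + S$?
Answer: $\frac{503}{1175} \approx 0.42809$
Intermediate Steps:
$O{\left(S \right)} = 2 S$
$w = 0$
$J = -14100$ ($J = \left(5 + 0\right) \left(4 + 2 \cdot 3\right) \left(-6\right) 47 = 5 \left(4 + 6\right) \left(-6\right) 47 = 5 \cdot 10 \left(-6\right) 47 = 50 \left(-6\right) 47 = \left(-300\right) 47 = -14100$)
$- \frac{6036}{J} = - \frac{6036}{-14100} = \left(-6036\right) \left(- \frac{1}{14100}\right) = \frac{503}{1175}$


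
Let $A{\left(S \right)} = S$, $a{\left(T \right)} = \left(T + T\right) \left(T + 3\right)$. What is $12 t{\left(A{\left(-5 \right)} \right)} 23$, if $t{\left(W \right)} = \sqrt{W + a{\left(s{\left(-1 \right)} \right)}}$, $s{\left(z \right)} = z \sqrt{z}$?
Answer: $276 \sqrt{-7 - 6 i} \approx 290.75 - 785.98 i$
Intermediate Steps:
$s{\left(z \right)} = z^{\frac{3}{2}}$
$a{\left(T \right)} = 2 T \left(3 + T\right)$
$t{\left(W \right)} = \sqrt{W - 2 i \left(3 - i\right)}$ ($t{\left(W \right)} = \sqrt{W + 2 \left(-1\right)^{\frac{3}{2}} \left(3 + \left(-1\right)^{\frac{3}{2}}\right)} = \sqrt{W + 2 \left(- i\right) \left(3 - i\right)} = \sqrt{W - 2 i \left(3 - i\right)}$)
$12 t{\left(A{\left(-5 \right)} \right)} 23 = 12 \sqrt{-2 - 5 - 6 i} 23 = 12 \sqrt{-7 - 6 i} 23 = 12 \cdot 23 \sqrt{-7 - 6 i} = 276 \sqrt{-7 - 6 i}$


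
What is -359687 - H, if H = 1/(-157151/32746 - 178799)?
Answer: -2106006664586089/5855109205 ≈ -3.5969e+5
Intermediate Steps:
H = -32746/5855109205 (H = 1/(-157151*1/32746 - 178799) = 1/(-157151/32746 - 178799) = 1/(-5855109205/32746) = -32746/5855109205 ≈ -5.5927e-6)
-359687 - H = -359687 - 1*(-32746/5855109205) = -359687 + 32746/5855109205 = -2106006664586089/5855109205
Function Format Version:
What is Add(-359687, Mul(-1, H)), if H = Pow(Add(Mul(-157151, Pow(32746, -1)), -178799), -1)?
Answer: Rational(-2106006664586089, 5855109205) ≈ -3.5969e+5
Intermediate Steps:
H = Rational(-32746, 5855109205) (H = Pow(Add(Mul(-157151, Rational(1, 32746)), -178799), -1) = Pow(Add(Rational(-157151, 32746), -178799), -1) = Pow(Rational(-5855109205, 32746), -1) = Rational(-32746, 5855109205) ≈ -5.5927e-6)
Add(-359687, Mul(-1, H)) = Add(-359687, Mul(-1, Rational(-32746, 5855109205))) = Add(-359687, Rational(32746, 5855109205)) = Rational(-2106006664586089, 5855109205)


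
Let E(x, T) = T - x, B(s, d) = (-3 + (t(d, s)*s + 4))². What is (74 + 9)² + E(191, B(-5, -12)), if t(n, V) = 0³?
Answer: 6699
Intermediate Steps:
t(n, V) = 0
B(s, d) = 1 (B(s, d) = (-3 + (0*s + 4))² = (-3 + (0 + 4))² = (-3 + 4)² = 1² = 1)
(74 + 9)² + E(191, B(-5, -12)) = (74 + 9)² + (1 - 1*191) = 83² + (1 - 191) = 6889 - 190 = 6699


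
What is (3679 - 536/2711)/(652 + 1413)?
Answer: 9973233/5598215 ≈ 1.7815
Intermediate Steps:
(3679 - 536/2711)/(652 + 1413) = (3679 - 536*1/2711)/2065 = (3679 - 536/2711)*(1/2065) = (9973233/2711)*(1/2065) = 9973233/5598215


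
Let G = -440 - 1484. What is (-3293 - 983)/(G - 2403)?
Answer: 4276/4327 ≈ 0.98821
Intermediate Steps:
G = -1924
(-3293 - 983)/(G - 2403) = (-3293 - 983)/(-1924 - 2403) = -4276/(-4327) = -4276*(-1/4327) = 4276/4327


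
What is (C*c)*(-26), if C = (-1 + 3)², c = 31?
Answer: -3224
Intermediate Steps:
C = 4 (C = 2² = 4)
(C*c)*(-26) = (4*31)*(-26) = 124*(-26) = -3224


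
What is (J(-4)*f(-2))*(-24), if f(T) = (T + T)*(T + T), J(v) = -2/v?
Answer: -192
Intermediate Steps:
f(T) = 4*T² (f(T) = (2*T)*(2*T) = 4*T²)
(J(-4)*f(-2))*(-24) = ((-2/(-4))*(4*(-2)²))*(-24) = ((-2*(-¼))*(4*4))*(-24) = ((½)*16)*(-24) = 8*(-24) = -192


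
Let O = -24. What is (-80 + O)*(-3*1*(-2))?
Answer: -624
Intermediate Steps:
(-80 + O)*(-3*1*(-2)) = (-80 - 24)*(-3*1*(-2)) = -(-312)*(-2) = -104*6 = -624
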